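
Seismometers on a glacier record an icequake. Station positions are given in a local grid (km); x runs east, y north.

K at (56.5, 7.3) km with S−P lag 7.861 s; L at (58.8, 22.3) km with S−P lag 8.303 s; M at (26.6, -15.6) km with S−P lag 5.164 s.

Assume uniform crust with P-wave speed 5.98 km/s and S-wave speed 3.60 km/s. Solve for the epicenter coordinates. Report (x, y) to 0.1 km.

Distance from S−P lag: d = Δt · v_P v_S / (v_P − v_S) = Δt · (5.98·3.60)/(5.98−3.60) ≈ 9.0454·Δt.
So d_K = 71.11, d_L = 75.10, d_M = 46.71 km.
Circle about each station: (x − 56.5)² + (y − 7.3)² = 71.11²; (x − 58.8)² + (y − 22.3)² = 75.10²; (x − 26.6)² + (y + 15.6)² = 46.71².
Subtracting the K equation from the L and M equations removes the quadratic terms:
4.6 x + 30.0 y = 125.81
-59.8 x − 45.8 y = 580.19
Solving the 2×2 system: x ≈ -14.6, y ≈ 6.4 km.
Check against K (with the unrounded x, y): √((x − 56.5)²+(y − 7.3)²) = 71.14 ≈ 71.11 km. ✓

x ≈ -14.6 km, y ≈ 6.4 km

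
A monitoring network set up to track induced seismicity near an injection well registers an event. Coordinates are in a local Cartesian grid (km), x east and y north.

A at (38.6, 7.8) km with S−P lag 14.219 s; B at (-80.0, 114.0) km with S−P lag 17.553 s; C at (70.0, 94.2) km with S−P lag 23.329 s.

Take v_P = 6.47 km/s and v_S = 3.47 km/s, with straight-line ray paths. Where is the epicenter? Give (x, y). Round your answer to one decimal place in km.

Distance from S−P lag: d = Δt · v_P v_S / (v_P − v_S) = Δt · (6.47·3.47)/(6.47−3.47) ≈ 7.4836·Δt.
So d_A = 106.41, d_B = 131.36, d_C = 174.59 km.
Circle about each station: (x − 38.6)² + (y − 7.8)² = 106.41²; (x + 80.0)² + (y − 114.0)² = 131.36²; (x − 70.0)² + (y − 94.2)² = 174.59².
Subtracting the A equation from the B and C equations removes the quadratic terms:
-237.2 x + 212.4 y = 11912.84
62.8 x + 172.8 y = -6935.74
Solving the 2×2 system: x ≈ -65.0, y ≈ -16.5 km.

(-65.0, -16.5)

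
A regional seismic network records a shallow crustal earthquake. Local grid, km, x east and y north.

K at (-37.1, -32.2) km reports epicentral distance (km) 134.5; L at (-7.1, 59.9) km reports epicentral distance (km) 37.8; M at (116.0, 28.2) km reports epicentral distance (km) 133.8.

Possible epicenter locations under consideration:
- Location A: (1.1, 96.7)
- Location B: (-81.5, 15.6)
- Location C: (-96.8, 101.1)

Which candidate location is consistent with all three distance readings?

Location A

For each candidate, compare |candidate − station| to the reported distance:
Location A: residuals K 0.1, L 0.1, M 0.0 → max 0.1 km
Location B: residuals K 69.3, L 48.8, M 64.1 → max 69.3 km
Location C: residuals K 11.6, L 60.9, M 91.1 → max 91.1 km
Only Location A has all residuals ≈ 0.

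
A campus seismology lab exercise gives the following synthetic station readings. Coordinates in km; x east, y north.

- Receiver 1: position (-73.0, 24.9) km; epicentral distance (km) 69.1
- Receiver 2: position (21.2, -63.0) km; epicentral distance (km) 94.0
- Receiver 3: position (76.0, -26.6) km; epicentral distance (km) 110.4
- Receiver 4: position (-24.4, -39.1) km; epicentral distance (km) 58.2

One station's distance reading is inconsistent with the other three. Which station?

Receiver 1

Solve using three stations at a time. Using Receiver 2, Receiver 3, Receiver 4 (subtract circle equations pairwise → linear system) gives (x, y) ≈ (-24.5, 19.2).
Distances from that point to each station vs reported:
  Receiver 1: calculated 48.8 vs reported 69.1 → residual 20.3 km
  Receiver 2: calculated 94.1 vs reported 94.0 → residual 0.1 km
  Receiver 3: calculated 110.5 vs reported 110.4 → residual 0.1 km
  Receiver 4: calculated 58.3 vs reported 58.2 → residual 0.1 km
Receiver 2, Receiver 3, Receiver 4 are mutually consistent (residuals ≈ 0); Receiver 1 is off by 20.3 km.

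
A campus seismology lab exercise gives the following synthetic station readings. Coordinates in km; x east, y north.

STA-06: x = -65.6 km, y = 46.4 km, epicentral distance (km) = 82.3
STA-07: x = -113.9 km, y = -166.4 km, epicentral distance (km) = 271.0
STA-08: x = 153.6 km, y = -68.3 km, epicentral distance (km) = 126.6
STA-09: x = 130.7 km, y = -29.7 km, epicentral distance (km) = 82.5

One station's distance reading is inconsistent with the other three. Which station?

STA-06

Solve using three stations at a time. Using STA-07, STA-08, STA-09 (subtract circle equations pairwise → linear system) gives (x, y) ≈ (73.3, 29.6).
Distances from that point to each station vs reported:
  STA-06: calculated 139.9 vs reported 82.3 → residual 57.6 km
  STA-07: calculated 271.0 vs reported 271.0 → residual 0.0 km
  STA-08: calculated 126.6 vs reported 126.6 → residual 0.0 km
  STA-09: calculated 82.5 vs reported 82.5 → residual 0.0 km
STA-07, STA-08, STA-09 are mutually consistent (residuals ≈ 0); STA-06 is off by 57.6 km.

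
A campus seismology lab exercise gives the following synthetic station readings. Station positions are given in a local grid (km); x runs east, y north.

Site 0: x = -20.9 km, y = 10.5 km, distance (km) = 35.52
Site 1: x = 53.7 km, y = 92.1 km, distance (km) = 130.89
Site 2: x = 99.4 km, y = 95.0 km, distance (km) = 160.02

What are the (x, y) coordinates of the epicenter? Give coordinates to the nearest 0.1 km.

Circle about each station: (x + 20.9)² + (y − 10.5)² = 35.52²; (x − 53.7)² + (y − 92.1)² = 130.89²; (x − 99.4)² + (y − 95.0)² = 160.02².
Subtracting the Site 0 equation from the Site 1 and Site 2 equations removes the quadratic terms:
149.2 x + 163.2 y = -5051.48
240.6 x + 169.0 y = -5986.43
Solving the 2×2 system: x ≈ -8.8, y ≈ -22.9 km.

(-8.8, -22.9)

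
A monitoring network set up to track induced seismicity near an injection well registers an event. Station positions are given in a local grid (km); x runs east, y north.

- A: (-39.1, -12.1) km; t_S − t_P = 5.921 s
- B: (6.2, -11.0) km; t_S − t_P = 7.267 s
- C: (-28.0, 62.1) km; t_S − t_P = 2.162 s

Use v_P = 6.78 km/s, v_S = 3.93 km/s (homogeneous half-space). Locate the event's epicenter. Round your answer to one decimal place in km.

Distance from S−P lag: d = Δt · v_P v_S / (v_P − v_S) = Δt · (6.78·3.93)/(6.78−3.93) ≈ 9.3493·Δt.
So d_A = 55.36, d_B = 67.94, d_C = 20.21 km.
Circle about each station: (x + 39.1)² + (y + 12.1)² = 55.36²; (x − 6.2)² + (y + 11.0)² = 67.94²; (x + 28.0)² + (y − 62.1)² = 20.21².
Subtracting the A equation from the B and C equations removes the quadratic terms:
90.6 x + 2.2 y = -3066.89
22.2 x + 148.4 y = 5621.48
Solving the 2×2 system: x ≈ -34.9, y ≈ 43.1 km.
Check against A (with the unrounded x, y): √((x + 39.1)²+(y + 12.1)²) = 55.36 ≈ 55.36 km. ✓

-34.9 km east, 43.1 km north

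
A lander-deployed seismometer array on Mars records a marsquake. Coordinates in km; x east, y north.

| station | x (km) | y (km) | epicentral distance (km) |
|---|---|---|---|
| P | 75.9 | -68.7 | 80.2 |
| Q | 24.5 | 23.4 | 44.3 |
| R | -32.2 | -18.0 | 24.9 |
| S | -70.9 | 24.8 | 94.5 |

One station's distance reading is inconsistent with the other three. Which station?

Solve using three stations at a time. Using P, Q, S (subtract circle equations pairwise → linear system) gives (x, y) ≈ (12.7, -19.3).
Distances from that point to each station vs reported:
  P: calculated 80.2 vs reported 80.2 → residual 0.0 km
  Q: calculated 44.3 vs reported 44.3 → residual 0.0 km
  R: calculated 44.9 vs reported 24.9 → residual 20.0 km
  S: calculated 94.5 vs reported 94.5 → residual 0.0 km
P, Q, S are mutually consistent (residuals ≈ 0); R is off by 20.0 km.

R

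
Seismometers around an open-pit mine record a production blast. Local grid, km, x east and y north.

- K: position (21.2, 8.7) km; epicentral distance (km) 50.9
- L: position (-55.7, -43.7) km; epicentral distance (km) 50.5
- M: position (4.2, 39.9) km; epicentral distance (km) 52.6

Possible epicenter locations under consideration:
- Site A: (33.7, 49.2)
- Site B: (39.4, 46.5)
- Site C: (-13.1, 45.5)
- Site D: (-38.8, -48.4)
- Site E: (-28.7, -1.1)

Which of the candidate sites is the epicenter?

Site E

For each candidate, compare |candidate − station| to the reported distance:
Site A: residuals K 8.5, L 78.4, M 21.7 → max 78.4 km
Site B: residuals K 8.9, L 80.6, M 16.8 → max 80.6 km
Site C: residuals K 0.6, L 48.4, M 34.4 → max 48.4 km
Site D: residuals K 31.9, L 33.0, M 45.6 → max 45.6 km
Site E: residuals K 0.0, L 0.1, M 0.0 → max 0.1 km
Only Site E has all residuals ≈ 0.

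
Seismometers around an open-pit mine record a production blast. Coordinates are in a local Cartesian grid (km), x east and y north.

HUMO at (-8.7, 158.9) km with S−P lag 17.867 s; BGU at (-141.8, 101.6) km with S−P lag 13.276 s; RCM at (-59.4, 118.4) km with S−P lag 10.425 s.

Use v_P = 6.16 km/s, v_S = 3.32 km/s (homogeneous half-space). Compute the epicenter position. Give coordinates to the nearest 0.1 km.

Distance from S−P lag: d = Δt · v_P v_S / (v_P − v_S) = Δt · (6.16·3.32)/(6.16−3.32) ≈ 7.2011·Δt.
So d_HUMO = 128.66, d_BGU = 95.60, d_RCM = 75.07 km.
Circle about each station: (x + 8.7)² + (y − 158.9)² = 128.66²; (x + 141.8)² + (y − 101.6)² = 95.60²; (x + 59.4)² + (y − 118.4)² = 75.07².
Subtracting pairs of circle equations eliminates x²+y² and gives linear equations (the radical axes):
-266.2 x − 114.6 y = 12518.94
-101.4 x − 81.0 y = 3139.91
Solving the 2×2 system: x ≈ -65.8, y ≈ 43.6 km.
Check against HUMO (with the unrounded x, y): √((x + 8.7)²+(y − 158.9)²) = 128.66 ≈ 128.66 km. ✓

x ≈ -65.8 km, y ≈ 43.6 km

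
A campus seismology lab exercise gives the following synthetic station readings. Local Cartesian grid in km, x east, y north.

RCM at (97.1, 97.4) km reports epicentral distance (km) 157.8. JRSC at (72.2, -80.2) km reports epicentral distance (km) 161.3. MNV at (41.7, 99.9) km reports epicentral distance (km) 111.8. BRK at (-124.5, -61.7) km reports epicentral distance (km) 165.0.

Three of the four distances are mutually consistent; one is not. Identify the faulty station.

BRK

Solve using three stations at a time. Using RCM, JRSC, MNV (subtract circle equations pairwise → linear system) gives (x, y) ≈ (-45.6, 30.0).
Distances from that point to each station vs reported:
  RCM: calculated 157.8 vs reported 157.8 → residual 0.0 km
  JRSC: calculated 161.3 vs reported 161.3 → residual 0.0 km
  MNV: calculated 111.9 vs reported 111.8 → residual 0.1 km
  BRK: calculated 121.0 vs reported 165.0 → residual 44.0 km
RCM, JRSC, MNV are mutually consistent (residuals ≈ 0); BRK is off by 44.0 km.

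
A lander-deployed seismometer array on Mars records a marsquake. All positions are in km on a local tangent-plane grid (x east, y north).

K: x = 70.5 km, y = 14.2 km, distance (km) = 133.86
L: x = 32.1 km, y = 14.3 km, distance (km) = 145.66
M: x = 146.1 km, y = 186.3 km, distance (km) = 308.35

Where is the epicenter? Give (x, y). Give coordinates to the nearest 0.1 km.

Circle about each station: (x − 70.5)² + (y − 14.2)² = 133.86²; (x − 32.1)² + (y − 14.3)² = 145.66²; (x − 146.1)² + (y − 186.3)² = 308.35².
Subtracting the K equation from the L and M equations removes the quadratic terms:
-76.8 x + 0.2 y = -7235.33
151.2 x + 344.2 y = -26280.21
Solving the 2×2 system: x ≈ 93.9, y ≈ -117.6 km.
Check against K (with the unrounded x, y): √((x − 70.5)²+(y − 14.2)²) = 133.86 ≈ 133.86 km. ✓

93.9 km east, -117.6 km north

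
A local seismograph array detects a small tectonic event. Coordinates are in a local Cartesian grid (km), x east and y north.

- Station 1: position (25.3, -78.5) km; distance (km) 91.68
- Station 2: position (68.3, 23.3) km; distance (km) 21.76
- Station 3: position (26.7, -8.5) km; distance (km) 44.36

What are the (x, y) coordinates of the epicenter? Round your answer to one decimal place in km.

(69.9, 1.6)

Circle about each station: (x − 25.3)² + (y + 78.5)² = 91.68²; (x − 68.3)² + (y − 23.3)² = 21.76²; (x − 26.7)² + (y + 8.5)² = 44.36².
Subtracting the Station 1 equation from the Station 2 and Station 3 equations removes the quadratic terms:
86.0 x + 203.6 y = 6337.16
2.8 x + 140.0 y = 420.21
Solving the 2×2 system: x ≈ 69.9, y ≈ 1.6 km.
Check against Station 1 (with the unrounded x, y): √((x − 25.3)²+(y + 78.5)²) = 91.68 ≈ 91.68 km. ✓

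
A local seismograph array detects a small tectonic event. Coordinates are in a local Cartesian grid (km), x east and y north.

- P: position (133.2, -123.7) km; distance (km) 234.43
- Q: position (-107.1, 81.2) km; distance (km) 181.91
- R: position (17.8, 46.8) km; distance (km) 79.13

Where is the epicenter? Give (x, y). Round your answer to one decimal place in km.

Circle about each station: (x − 133.2)² + (y + 123.7)² = 234.43²; (x + 107.1)² + (y − 81.2)² = 181.91²; (x − 17.8)² + (y − 46.8)² = 79.13².
Subtracting the P equation from the Q and R equations removes the quadratic terms:
-480.6 x + 409.8 y = 6886.10
-230.8 x + 341.0 y = 18159.02
Solving the 2×2 system: x ≈ 73.5, y ≈ 103.0 km.

73.5 km east, 103.0 km north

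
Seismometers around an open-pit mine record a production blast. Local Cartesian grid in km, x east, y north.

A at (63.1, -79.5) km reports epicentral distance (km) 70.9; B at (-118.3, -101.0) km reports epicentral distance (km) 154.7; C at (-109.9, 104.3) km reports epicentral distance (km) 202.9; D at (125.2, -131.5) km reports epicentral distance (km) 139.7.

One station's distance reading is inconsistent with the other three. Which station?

B

Solve using three stations at a time. Using A, C, D (subtract circle equations pairwise → linear system) gives (x, y) ≈ (58.2, -9.1).
Distances from that point to each station vs reported:
  A: calculated 70.6 vs reported 70.9 → residual 0.3 km
  B: calculated 199.0 vs reported 154.7 → residual 44.3 km
  C: calculated 202.8 vs reported 202.9 → residual 0.1 km
  D: calculated 139.5 vs reported 139.7 → residual 0.2 km
A, C, D are mutually consistent (residuals ≈ 0); B is off by 44.3 km.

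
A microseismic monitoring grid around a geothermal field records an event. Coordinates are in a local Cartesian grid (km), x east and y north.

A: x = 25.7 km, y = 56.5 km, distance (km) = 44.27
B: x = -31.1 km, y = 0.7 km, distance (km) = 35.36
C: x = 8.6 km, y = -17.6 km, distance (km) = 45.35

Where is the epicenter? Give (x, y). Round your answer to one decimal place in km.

x ≈ -5.8 km, y ≈ 25.4 km

Circle about each station: (x − 25.7)² + (y − 56.5)² = 44.27²; (x + 31.1)² + (y − 0.7)² = 35.36²; (x − 8.6)² + (y + 17.6)² = 45.35².
Subtracting the A equation from the B and C equations removes the quadratic terms:
-113.6 x − 111.6 y = -2175.54
-34.2 x − 148.2 y = -3565.81
Solving the 2×2 system: x ≈ -5.8, y ≈ 25.4 km.
Check against A (with the unrounded x, y): √((x − 25.7)²+(y − 56.5)²) = 44.27 ≈ 44.27 km. ✓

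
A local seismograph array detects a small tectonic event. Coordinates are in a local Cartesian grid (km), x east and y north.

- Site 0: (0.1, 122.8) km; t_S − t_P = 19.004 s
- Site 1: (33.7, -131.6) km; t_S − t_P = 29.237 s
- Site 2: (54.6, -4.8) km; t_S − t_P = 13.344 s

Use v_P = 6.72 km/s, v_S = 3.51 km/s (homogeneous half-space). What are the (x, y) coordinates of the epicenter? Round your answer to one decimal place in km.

Distance from S−P lag: d = Δt · v_P v_S / (v_P − v_S) = Δt · (6.72·3.51)/(6.72−3.51) ≈ 7.3480·Δt.
So d_Site 0 = 139.64, d_Site 1 = 214.83, d_Site 2 = 98.05 km.
Circle about each station: (x − 0.1)² + (y − 122.8)² = 139.64²; (x − 33.7)² + (y + 131.6)² = 214.83²; (x − 54.6)² + (y + 4.8)² = 98.05².
Subtracting the Site 0 equation from the Site 1 and Site 2 equations removes the quadratic terms:
67.2 x − 508.8 y = -23278.20
109.0 x − 255.2 y = -2190.12
Solving the 2×2 system: x ≈ 126.0, y ≈ 62.4 km.
Check against Site 0 (with the unrounded x, y): √((x − 0.1)²+(y − 122.8)²) = 139.62 ≈ 139.64 km. ✓

(126.0, 62.4)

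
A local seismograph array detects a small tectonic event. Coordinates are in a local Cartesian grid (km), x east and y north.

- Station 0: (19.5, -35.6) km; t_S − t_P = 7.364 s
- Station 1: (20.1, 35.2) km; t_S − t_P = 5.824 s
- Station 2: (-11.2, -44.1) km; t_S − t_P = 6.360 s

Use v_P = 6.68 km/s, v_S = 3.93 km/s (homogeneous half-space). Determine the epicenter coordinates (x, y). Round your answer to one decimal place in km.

-31.0 km east, 13.3 km north

Distance from S−P lag: d = Δt · v_P v_S / (v_P − v_S) = Δt · (6.68·3.93)/(6.68−3.93) ≈ 9.5463·Δt.
So d_Station 0 = 70.30, d_Station 1 = 55.60, d_Station 2 = 60.71 km.
Circle about each station: (x − 19.5)² + (y + 35.6)² = 70.30²; (x − 20.1)² + (y − 35.2)² = 55.60²; (x + 11.2)² + (y + 44.1)² = 60.71².
Subtracting the Station 0 equation from the Station 1 and Station 2 equations removes the quadratic terms:
1.2 x + 141.6 y = 1846.17
-61.4 x − 17.0 y = 1679.03
Solving the 2×2 system: x ≈ -31.0, y ≈ 13.3 km.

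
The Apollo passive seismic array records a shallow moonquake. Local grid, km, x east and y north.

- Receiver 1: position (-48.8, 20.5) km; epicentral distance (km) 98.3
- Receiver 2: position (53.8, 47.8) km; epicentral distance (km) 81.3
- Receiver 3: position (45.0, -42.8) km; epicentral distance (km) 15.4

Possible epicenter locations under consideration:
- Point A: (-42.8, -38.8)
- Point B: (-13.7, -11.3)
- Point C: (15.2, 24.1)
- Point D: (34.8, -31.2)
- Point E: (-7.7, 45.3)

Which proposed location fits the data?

Point D

For each candidate, compare |candidate − station| to the reported distance:
Point A: residuals Receiver 1 38.7, Receiver 2 48.4, Receiver 3 72.5 → max 72.5 km
Point B: residuals Receiver 1 50.9, Receiver 2 8.4, Receiver 3 51.2 → max 51.2 km
Point C: residuals Receiver 1 34.2, Receiver 2 36.0, Receiver 3 57.8 → max 57.8 km
Point D: residuals Receiver 1 0.0, Receiver 2 0.0, Receiver 3 0.0 → max 0.0 km
Point E: residuals Receiver 1 50.3, Receiver 2 19.7, Receiver 3 87.3 → max 87.3 km
Only Point D has all residuals ≈ 0.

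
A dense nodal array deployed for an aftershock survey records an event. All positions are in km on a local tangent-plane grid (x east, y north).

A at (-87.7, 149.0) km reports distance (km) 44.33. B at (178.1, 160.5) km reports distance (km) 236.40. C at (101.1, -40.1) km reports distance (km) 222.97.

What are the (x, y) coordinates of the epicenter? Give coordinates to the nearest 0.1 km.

Circle about each station: (x + 87.7)² + (y − 149.0)² = 44.33²; (x − 178.1)² + (y − 160.5)² = 236.40²; (x − 101.1)² + (y + 40.1)² = 222.97².
Subtracting the A equation from the B and C equations removes the quadratic terms:
531.6 x + 23.0 y = -26332.24
377.6 x − 378.2 y = -65813.54
Solving the 2×2 system: x ≈ -54.7, y ≈ 119.4 km.
Check against A (with the unrounded x, y): √((x + 87.7)²+(y − 149.0)²) = 44.33 ≈ 44.33 km. ✓

x ≈ -54.7 km, y ≈ 119.4 km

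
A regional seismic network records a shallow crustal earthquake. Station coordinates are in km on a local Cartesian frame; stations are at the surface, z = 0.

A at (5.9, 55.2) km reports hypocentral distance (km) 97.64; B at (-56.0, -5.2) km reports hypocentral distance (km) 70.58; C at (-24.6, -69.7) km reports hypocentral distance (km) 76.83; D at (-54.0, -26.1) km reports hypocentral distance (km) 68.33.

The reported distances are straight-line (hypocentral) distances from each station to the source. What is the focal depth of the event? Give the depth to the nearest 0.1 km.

Each station gives a sphere (x−x_i)² + (y−y_i)² + z² = d_i² (stations at z=0).
Subtracting the A sphere from B and C: z² cancels, leaving linear equations in x and y:
-123.8 x − 120.8 y = 4633.22
-61.0 x − 249.8 y = 6012.12
Solving: x ≈ -18.301, y ≈ -19.599 km (keep extra digits for the depth step; rounded: -18.3, -19.6).
Then from the A sphere: z² = 97.64² − (x − 5.9)² − (y − 55.2)² with x = -18.301, y = -19.599, so z ≈ 57.905 ≈ 57.9 km.

57.9 km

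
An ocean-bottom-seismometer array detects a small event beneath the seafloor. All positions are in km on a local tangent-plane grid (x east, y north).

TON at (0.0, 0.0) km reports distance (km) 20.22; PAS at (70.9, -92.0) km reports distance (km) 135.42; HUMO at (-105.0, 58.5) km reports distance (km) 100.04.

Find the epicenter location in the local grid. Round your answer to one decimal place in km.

Circle about each station: x² + y² = 20.22²; (x − 70.9)² + (y + 92.0)² = 135.42²; (x + 105.0)² + (y − 58.5)² = 100.04².
Subtracting pairs of circle equations eliminates x²+y² and gives linear equations (the radical axes):
141.8 x − 184.0 y = -4438.92
-210.0 x + 117.0 y = 4848.10
Solving the 2×2 system: x ≈ -16.9, y ≈ 11.1 km.
Check against TON (with the unrounded x, y): √(x²+y²) = 20.22 ≈ 20.22 km. ✓

x ≈ -16.9 km, y ≈ 11.1 km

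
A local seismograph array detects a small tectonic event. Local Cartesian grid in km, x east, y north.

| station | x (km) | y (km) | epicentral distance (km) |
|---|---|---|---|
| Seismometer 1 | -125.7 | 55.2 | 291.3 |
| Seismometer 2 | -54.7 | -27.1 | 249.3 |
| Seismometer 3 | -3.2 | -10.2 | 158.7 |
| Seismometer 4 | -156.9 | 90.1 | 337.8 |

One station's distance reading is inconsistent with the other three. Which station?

Seismometer 2

Solve using three stations at a time. Using Seismometer 1, Seismometer 3, Seismometer 4 (subtract circle equations pairwise → linear system) gives (x, y) ≈ (94.8, -135.4).
Distances from that point to each station vs reported:
  Seismometer 1: calculated 291.5 vs reported 291.3 → residual 0.2 km
  Seismometer 2: calculated 184.6 vs reported 249.3 → residual 64.7 km
  Seismometer 3: calculated 159.0 vs reported 158.7 → residual 0.3 km
  Seismometer 4: calculated 337.9 vs reported 337.8 → residual 0.1 km
Seismometer 1, Seismometer 3, Seismometer 4 are mutually consistent (residuals ≈ 0); Seismometer 2 is off by 64.7 km.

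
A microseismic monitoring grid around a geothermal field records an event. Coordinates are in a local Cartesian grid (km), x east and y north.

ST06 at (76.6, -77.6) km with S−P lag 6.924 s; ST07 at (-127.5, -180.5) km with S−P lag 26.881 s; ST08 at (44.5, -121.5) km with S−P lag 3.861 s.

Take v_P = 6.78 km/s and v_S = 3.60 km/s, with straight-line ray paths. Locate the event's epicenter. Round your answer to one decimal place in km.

Distance from S−P lag: d = Δt · v_P v_S / (v_P − v_S) = Δt · (6.78·3.60)/(6.78−3.60) ≈ 7.6755·Δt.
So d_ST06 = 53.14, d_ST07 = 206.32, d_ST08 = 29.63 km.
Circle about each station: (x − 76.6)² + (y + 77.6)² = 53.14²; (x + 127.5)² + (y + 180.5)² = 206.32²; (x − 44.5)² + (y + 121.5)² = 29.63².
Subtracting the ST06 equation from the ST07 and ST08 equations removes the quadratic terms:
-408.2 x − 205.8 y = -2796.90
-64.2 x − 87.8 y = 6799.10
Solving the 2×2 system: x ≈ 72.7, y ≈ -130.6 km.

(72.7, -130.6)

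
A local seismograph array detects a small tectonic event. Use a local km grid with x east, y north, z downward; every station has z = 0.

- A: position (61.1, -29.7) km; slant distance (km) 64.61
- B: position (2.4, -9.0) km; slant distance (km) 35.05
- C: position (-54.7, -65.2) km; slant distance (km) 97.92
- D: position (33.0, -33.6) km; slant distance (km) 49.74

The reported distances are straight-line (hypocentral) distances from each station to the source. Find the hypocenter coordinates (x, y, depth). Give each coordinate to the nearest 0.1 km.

Each station gives a sphere (x−x_i)² + (y−y_i)² + z² = d_i² (stations at z=0).
Subtracting the A sphere from B and C: z² cancels, leaving linear equations in x and y:
-117.4 x + 41.4 y = -1582.59
-231.6 x − 71.0 y = -2786.04
Solving: x ≈ 12.704, y ≈ -2.201 km (keep extra digits for the depth step; rounded: 12.7, -2.2).
Then from the A sphere: z² = 64.61² − (x − 61.1)² − (y + 29.7)² with x = 12.704, y = -2.201, so z ≈ 32.804 ≈ 32.8 km.

x ≈ 12.7 km, y ≈ -2.2 km, depth ≈ 32.8 km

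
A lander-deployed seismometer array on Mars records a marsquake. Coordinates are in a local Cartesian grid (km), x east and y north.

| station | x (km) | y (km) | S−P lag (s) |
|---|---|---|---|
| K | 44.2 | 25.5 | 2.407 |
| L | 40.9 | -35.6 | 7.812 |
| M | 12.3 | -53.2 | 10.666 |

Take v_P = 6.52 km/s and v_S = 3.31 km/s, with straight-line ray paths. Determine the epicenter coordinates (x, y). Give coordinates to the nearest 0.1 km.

Distance from S−P lag: d = Δt · v_P v_S / (v_P − v_S) = Δt · (6.52·3.31)/(6.52−3.31) ≈ 6.7231·Δt.
So d_K = 16.18, d_L = 52.52, d_M = 71.71 km.
Circle about each station: (x − 44.2)² + (y − 25.5)² = 16.18²; (x − 40.9)² + (y + 35.6)² = 52.52²; (x − 12.3)² + (y + 53.2)² = 71.71².
Subtracting pairs of circle equations eliminates x²+y² and gives linear equations (the radical axes):
-6.6 x − 122.2 y = -2160.28
-63.8 x − 157.4 y = -4502.89
Solving the 2×2 system: x ≈ 31.1, y ≈ 16.0 km.
Check against K (with the unrounded x, y): √((x − 44.2)²+(y − 25.5)²) = 16.18 ≈ 16.18 km. ✓

(31.1, 16.0)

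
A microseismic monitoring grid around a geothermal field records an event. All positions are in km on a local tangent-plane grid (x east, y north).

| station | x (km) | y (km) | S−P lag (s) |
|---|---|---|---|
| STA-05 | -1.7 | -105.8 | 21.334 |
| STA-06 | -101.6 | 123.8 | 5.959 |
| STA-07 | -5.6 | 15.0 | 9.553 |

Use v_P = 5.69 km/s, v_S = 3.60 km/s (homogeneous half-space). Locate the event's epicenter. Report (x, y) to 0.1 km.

Distance from S−P lag: d = Δt · v_P v_S / (v_P − v_S) = Δt · (5.69·3.60)/(5.69−3.60) ≈ 9.8010·Δt.
So d_STA-05 = 209.09, d_STA-06 = 58.40, d_STA-07 = 93.63 km.
Circle about each station: (x + 1.7)² + (y + 105.8)² = 209.09²; (x + 101.6)² + (y − 123.8)² = 58.40²; (x + 5.6)² + (y − 15.0)² = 93.63².
Subtracting the STA-05 equation from the STA-06 and STA-07 equations removes the quadratic terms:
-199.8 x + 459.2 y = 54760.54
-7.8 x + 241.6 y = 24011.88
Solving the 2×2 system: x ≈ -49.3, y ≈ 97.8 km.
Check against STA-05 (with the unrounded x, y): √((x + 1.7)²+(y + 105.8)²) = 209.09 ≈ 209.09 km. ✓

(-49.3, 97.8)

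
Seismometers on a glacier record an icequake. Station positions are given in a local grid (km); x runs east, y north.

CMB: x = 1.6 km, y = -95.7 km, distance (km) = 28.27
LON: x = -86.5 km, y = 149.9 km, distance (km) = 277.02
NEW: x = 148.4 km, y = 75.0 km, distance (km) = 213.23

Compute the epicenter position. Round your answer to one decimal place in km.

(29.2, -101.8)

Circle about each station: (x − 1.6)² + (y + 95.7)² = 28.27²; (x + 86.5)² + (y − 149.9)² = 277.02²; (x − 148.4)² + (y − 75.0)² = 213.23².
Subtracting the CMB equation from the LON and NEW equations removes the quadratic terms:
-176.2 x + 491.2 y = -55149.68
293.6 x + 341.4 y = -26181.33
Solving the 2×2 system: x ≈ 29.2, y ≈ -101.8 km.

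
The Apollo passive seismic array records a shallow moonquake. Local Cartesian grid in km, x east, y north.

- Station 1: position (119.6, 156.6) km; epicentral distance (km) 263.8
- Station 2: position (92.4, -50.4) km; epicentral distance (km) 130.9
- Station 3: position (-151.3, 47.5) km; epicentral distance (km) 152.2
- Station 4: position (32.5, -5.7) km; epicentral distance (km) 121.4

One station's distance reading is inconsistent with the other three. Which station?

Solve using three stations at a time. Using Station 1, Station 2, Station 3 (subtract circle equations pairwise → linear system) gives (x, y) ≈ (-38.4, -54.6).
Distances from that point to each station vs reported:
  Station 1: calculated 263.8 vs reported 263.8 → residual 0.0 km
  Station 2: calculated 130.9 vs reported 130.9 → residual 0.0 km
  Station 3: calculated 152.2 vs reported 152.2 → residual 0.0 km
  Station 4: calculated 86.2 vs reported 121.4 → residual 35.2 km
Station 1, Station 2, Station 3 are mutually consistent (residuals ≈ 0); Station 4 is off by 35.2 km.

Station 4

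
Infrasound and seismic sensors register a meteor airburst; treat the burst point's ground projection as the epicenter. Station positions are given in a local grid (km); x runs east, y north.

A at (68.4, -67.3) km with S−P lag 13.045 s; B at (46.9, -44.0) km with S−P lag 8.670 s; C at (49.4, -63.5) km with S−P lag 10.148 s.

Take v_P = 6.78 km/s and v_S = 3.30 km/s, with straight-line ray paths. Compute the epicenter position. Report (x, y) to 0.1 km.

-7.4 km east, -31.4 km north

Distance from S−P lag: d = Δt · v_P v_S / (v_P − v_S) = Δt · (6.78·3.30)/(6.78−3.30) ≈ 6.4293·Δt.
So d_A = 83.87, d_B = 55.74, d_C = 65.24 km.
Circle about each station: (x − 68.4)² + (y + 67.3)² = 83.87²; (x − 46.9)² + (y + 44.0)² = 55.74²; (x − 49.4)² + (y + 63.5)² = 65.24².
Subtracting the A equation from the B and C equations removes the quadratic terms:
-43.0 x + 46.6 y = -1145.01
-38.0 x + 7.6 y = 42.68
Solving the 2×2 system: x ≈ -7.4, y ≈ -31.4 km.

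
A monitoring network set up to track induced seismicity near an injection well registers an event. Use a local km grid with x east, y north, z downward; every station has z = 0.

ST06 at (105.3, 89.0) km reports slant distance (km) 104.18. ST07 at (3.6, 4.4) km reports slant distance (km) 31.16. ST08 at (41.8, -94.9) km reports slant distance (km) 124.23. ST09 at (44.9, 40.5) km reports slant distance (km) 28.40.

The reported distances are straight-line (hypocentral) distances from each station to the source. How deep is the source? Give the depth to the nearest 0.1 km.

depth ≈ 10.4 km

Each station gives a sphere (x−x_i)² + (y−y_i)² + z² = d_i² (stations at z=0).
Subtracting the ST06 sphere from ST07 and ST08: z² cancels, leaving linear equations in x and y:
-203.4 x − 169.2 y = -9094.24
-127.0 x − 367.8 y = -12835.46
Solving: x ≈ 22.000, y ≈ 27.301 km (keep extra digits for the depth step; rounded: 22.0, 27.3).
Then from the ST06 sphere: z² = 104.18² − (x − 105.3)² − (y − 89.0)² with x = 22.000, y = 27.301, so z ≈ 10.383 ≈ 10.4 km.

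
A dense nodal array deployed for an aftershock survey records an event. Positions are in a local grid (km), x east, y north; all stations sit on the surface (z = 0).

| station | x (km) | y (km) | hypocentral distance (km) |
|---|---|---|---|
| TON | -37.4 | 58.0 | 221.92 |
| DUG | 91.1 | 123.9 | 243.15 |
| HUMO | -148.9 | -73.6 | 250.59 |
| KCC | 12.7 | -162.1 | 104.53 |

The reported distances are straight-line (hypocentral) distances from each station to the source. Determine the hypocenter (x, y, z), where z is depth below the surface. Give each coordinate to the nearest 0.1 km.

(94.0, -114.9, 45.7)

Each station gives a sphere (x−x_i)² + (y−y_i)² + z² = d_i² (stations at z=0).
Subtracting the TON sphere from DUG and HUMO: z² cancels, leaving linear equations in x and y:
257.0 x + 131.8 y = 9014.22
-223.0 x − 263.2 y = 9278.55
Solving: x ≈ 93.996, y ≈ -114.893 km (keep extra digits for the depth step; rounded: 94.0, -114.9).
Then from the TON sphere: z² = 221.92² − (x + 37.4)² − (y − 58.0)² with x = 93.996, y = -114.893, so z ≈ 45.734 ≈ 45.7 km.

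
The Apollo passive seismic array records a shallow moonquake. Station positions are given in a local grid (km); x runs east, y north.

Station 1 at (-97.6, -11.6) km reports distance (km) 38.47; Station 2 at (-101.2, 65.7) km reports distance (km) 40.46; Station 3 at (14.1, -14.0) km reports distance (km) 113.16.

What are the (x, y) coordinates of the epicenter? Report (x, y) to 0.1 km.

Circle about each station: (x + 97.6)² + (y + 11.6)² = 38.47²; (x + 101.2)² + (y − 65.7)² = 40.46²; (x − 14.1)² + (y + 14.0)² = 113.16².
Subtracting the Station 1 equation from the Station 2 and Station 3 equations removes the quadratic terms:
-7.2 x + 154.6 y = 4740.54
223.4 x − 4.8 y = -20590.75
Solving the 2×2 system: x ≈ -91.6, y ≈ 26.4 km.
Check against Station 1 (with the unrounded x, y): √((x + 97.6)²+(y + 11.6)²) = 38.47 ≈ 38.47 km. ✓

x ≈ -91.6 km, y ≈ 26.4 km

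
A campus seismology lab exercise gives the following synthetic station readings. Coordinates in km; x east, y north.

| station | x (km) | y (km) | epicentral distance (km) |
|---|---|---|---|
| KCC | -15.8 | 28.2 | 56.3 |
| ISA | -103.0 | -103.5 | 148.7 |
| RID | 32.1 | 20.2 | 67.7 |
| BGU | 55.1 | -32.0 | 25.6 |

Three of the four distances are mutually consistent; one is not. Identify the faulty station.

Solve using three stations at a time. Using ISA, RID, BGU (subtract circle equations pairwise → linear system) gives (x, y) ≈ (34.7, -47.4).
Distances from that point to each station vs reported:
  KCC: calculated 91.0 vs reported 56.3 → residual 34.7 km
  ISA: calculated 148.7 vs reported 148.7 → residual 0.0 km
  RID: calculated 67.7 vs reported 67.7 → residual 0.0 km
  BGU: calculated 25.6 vs reported 25.6 → residual 0.0 km
ISA, RID, BGU are mutually consistent (residuals ≈ 0); KCC is off by 34.7 km.

KCC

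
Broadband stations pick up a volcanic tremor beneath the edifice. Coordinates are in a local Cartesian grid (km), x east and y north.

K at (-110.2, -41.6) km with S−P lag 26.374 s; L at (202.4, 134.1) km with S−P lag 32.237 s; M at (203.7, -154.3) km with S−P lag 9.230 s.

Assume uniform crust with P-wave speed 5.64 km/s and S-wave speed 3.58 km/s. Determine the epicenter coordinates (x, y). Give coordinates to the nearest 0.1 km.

x ≈ 114.5 km, y ≈ -169.4 km

Distance from S−P lag: d = Δt · v_P v_S / (v_P − v_S) = Δt · (5.64·3.58)/(5.64−3.58) ≈ 9.8016·Δt.
So d_K = 258.51, d_L = 315.97, d_M = 90.47 km.
Circle about each station: (x + 110.2)² + (y + 41.6)² = 258.51²; (x − 202.4)² + (y − 134.1)² = 315.97²; (x − 203.7)² + (y + 154.3)² = 90.47².
Subtracting pairs of circle equations eliminates x²+y² and gives linear equations (the radical axes):
625.2 x + 351.4 y = 12064.35
627.8 x − 225.4 y = 110070.18
Solving the 2×2 system: x ≈ 114.5, y ≈ -169.4 km.
Check against K (with the unrounded x, y): √((x + 110.2)²+(y + 41.6)²) = 258.51 ≈ 258.51 km. ✓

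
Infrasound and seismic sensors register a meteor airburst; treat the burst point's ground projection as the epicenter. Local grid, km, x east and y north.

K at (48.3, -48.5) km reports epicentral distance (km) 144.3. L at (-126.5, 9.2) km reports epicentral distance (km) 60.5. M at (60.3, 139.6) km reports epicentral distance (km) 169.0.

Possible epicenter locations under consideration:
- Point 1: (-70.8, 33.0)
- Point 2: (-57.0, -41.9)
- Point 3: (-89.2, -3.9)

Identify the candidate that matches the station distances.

Point 1

For each candidate, compare |candidate − station| to the reported distance:
Point 1: residuals K 0.0, L 0.1, M 0.0 → max 0.1 km
Point 2: residuals K 38.8, L 25.8, M 47.1 → max 47.1 km
Point 3: residuals K 0.3, L 21.0, M 38.2 → max 38.2 km
Only Point 1 has all residuals ≈ 0.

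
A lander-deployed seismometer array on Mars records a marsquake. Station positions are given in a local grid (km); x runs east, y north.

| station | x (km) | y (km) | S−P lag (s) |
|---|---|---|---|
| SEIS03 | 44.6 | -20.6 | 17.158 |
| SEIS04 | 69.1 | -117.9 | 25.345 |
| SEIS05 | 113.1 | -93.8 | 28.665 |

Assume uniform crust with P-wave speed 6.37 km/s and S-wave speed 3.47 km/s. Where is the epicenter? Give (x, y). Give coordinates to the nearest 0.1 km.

Distance from S−P lag: d = Δt · v_P v_S / (v_P − v_S) = Δt · (6.37·3.47)/(6.37−3.47) ≈ 7.6220·Δt.
So d_SEIS03 = 130.78, d_SEIS04 = 193.18, d_SEIS05 = 218.49 km.
Circle about each station: (x − 44.6)² + (y + 20.6)² = 130.78²; (x − 69.1)² + (y + 117.9)² = 193.18²; (x − 113.1)² + (y + 93.8)² = 218.49².
Subtracting the SEIS03 equation from the SEIS04 and SEIS05 equations removes the quadratic terms:
49.0 x − 194.6 y = -3953.40
137.0 x − 146.4 y = -11457.94
Solving the 2×2 system: x ≈ -84.7, y ≈ -1.0 km.

x ≈ -84.7 km, y ≈ -1.0 km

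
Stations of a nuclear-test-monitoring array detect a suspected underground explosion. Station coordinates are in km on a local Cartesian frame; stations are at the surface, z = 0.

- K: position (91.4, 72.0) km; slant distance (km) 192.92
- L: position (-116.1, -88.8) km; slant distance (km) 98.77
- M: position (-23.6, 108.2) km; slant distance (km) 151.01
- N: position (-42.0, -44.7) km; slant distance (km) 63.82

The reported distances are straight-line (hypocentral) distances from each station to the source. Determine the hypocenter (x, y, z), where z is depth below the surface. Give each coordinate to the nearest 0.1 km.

Each station gives a sphere (x−x_i)² + (y−y_i)² + z² = d_i² (stations at z=0).
Subtracting the K sphere from L and M: z² cancels, leaving linear equations in x and y:
-415.0 x − 321.6 y = 35289.30
-230.0 x + 72.4 y = 13140.35
Solving: x ≈ -65.192, y ≈ -25.605 km (keep extra digits for the depth step; rounded: -65.2, -25.6).
Then from the K sphere: z² = 192.92² − (x − 91.4)² − (y − 72.0)² with x = -65.192, y = -25.605, so z ≈ 56.306 ≈ 56.3 km.
Check against N (with the unrounded solution): distance 63.82 ≈ 63.82 km. ✓

(-65.2, -25.6, 56.3)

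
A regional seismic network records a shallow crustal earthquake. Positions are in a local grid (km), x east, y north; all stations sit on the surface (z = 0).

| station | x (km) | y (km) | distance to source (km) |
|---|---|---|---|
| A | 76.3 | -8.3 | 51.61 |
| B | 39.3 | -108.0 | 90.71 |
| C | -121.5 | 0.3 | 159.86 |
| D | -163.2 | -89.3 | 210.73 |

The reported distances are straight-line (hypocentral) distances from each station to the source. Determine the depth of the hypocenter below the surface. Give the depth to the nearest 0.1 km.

Each station gives a sphere (x−x_i)² + (y−y_i)² + z² = d_i² (stations at z=0).
Subtracting the A sphere from B and C: z² cancels, leaving linear equations in x and y:
-74.0 x − 199.4 y = 1753.20
-395.6 x + 17.2 y = -14019.87
Solving: x ≈ 34.501, y ≈ -21.596 km (keep extra digits for the depth step; rounded: 34.5, -21.6).
Then from the A sphere: z² = 51.61² − (x − 76.3)² − (y + 8.3)² with x = 34.501, y = -21.596, so z ≈ 27.197 ≈ 27.2 km.

z ≈ 27.2 km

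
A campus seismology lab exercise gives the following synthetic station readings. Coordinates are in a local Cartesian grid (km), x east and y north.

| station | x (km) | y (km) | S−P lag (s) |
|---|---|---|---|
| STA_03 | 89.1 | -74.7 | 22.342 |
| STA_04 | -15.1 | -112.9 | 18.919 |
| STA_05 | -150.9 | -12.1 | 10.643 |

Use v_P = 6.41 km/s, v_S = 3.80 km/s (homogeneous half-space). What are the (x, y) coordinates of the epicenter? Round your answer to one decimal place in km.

-75.8 km east, 52.9 km north

Distance from S−P lag: d = Δt · v_P v_S / (v_P − v_S) = Δt · (6.41·3.80)/(6.41−3.80) ≈ 9.3326·Δt.
So d_STA_03 = 208.51, d_STA_04 = 176.56, d_STA_05 = 99.33 km.
Circle about each station: (x − 89.1)² + (y + 74.7)² = 208.51²; (x + 15.1)² + (y + 112.9)² = 176.56²; (x + 150.9)² + (y + 12.1)² = 99.33².
Subtracting the STA_03 equation from the STA_04 and STA_05 equations removes the quadratic terms:
-208.4 x − 76.4 y = 11758.51
-480.0 x + 125.2 y = 43008.29
Solving the 2×2 system: x ≈ -75.8, y ≈ 52.9 km.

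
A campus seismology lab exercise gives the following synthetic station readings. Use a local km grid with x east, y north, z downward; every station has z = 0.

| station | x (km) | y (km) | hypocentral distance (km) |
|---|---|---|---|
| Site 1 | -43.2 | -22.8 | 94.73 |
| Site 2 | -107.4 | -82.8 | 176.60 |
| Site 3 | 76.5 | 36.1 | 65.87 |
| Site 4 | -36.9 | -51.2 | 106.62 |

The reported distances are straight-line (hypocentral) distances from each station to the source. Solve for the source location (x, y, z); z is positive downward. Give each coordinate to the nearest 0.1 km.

(29.2, 20.5, 43.1)

Each station gives a sphere (x−x_i)² + (y−y_i)² + z² = d_i² (stations at z=0).
Subtracting the Site 1 sphere from Site 2 and Site 3: z² cancels, leaving linear equations in x and y:
-128.4 x − 120.0 y = -6209.27
239.4 x + 117.8 y = 9404.30
Solving: x ≈ 29.191, y ≈ 20.510 km (keep extra digits for the depth step; rounded: 29.2, 20.5).
Then from the Site 1 sphere: z² = 94.73² − (x + 43.2)² − (y + 22.8)² with x = 29.191, y = 20.510, so z ≈ 43.099 ≈ 43.1 km.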